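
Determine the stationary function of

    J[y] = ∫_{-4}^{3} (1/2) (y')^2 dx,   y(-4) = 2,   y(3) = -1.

The Lagrangian is L = (1/2) (y')^2.
Compute ∂L/∂y = 0, ∂L/∂y' = y'.
The Euler-Lagrange equation d/dx(∂L/∂y') − ∂L/∂y = 0 reduces to
    y'' = 0.
Its general solution is
    y(x) = A x + B,
with A, B fixed by the endpoint conditions.
Applying the endpoint conditions y(-4) = 2 and y(3) = -1: solve A·-4 + B = 2 and A·3 + B = -1. Subtracting gives A(3 − -4) = -1 − 2, so A = -3/7, and B = 2 − A·-4 = 2/7. Therefore
    y(x) = (-3/7) x + 2/7.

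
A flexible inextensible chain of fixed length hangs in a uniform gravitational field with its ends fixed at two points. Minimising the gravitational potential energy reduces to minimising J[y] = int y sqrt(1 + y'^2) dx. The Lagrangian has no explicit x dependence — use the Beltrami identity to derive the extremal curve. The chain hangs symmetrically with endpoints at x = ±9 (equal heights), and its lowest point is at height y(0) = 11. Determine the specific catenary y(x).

The Lagrangian L(y, y') = y sqrt(1 + y'^2) has no explicit x dependence, so the Beltrami identity applies:
    L − y' ∂L/∂y' = C.
Compute ∂L/∂y' = y · y' / sqrt(1 + y'^2). Then
    L − y' ∂L/∂y'
    = y sqrt(1 + y'^2) − y · y'^2 / sqrt(1 + y'^2)
    = y (1 + y'^2 − y'^2) / sqrt(1 + y'^2)
    = y / sqrt(1 + y'^2) = C.
Squaring gives y^2 = C^2 (1 + y'^2), i.e.
    y'^2 = y^2 / C^2 − 1.
Separating variables,
    dy / sqrt(y^2 − C^2) = dx / C,
and integrating gives arccosh(y / C) = (x − a)/C, so
    y(x) = C cosh((x − a)/C),
the catenary. The constants C and a are fixed by the two endpoint conditions (and, for the hanging-chain problem, the length constraint selects C).
Now fit the given data. The endpoints x = ±9 are symmetric at equal height, so the catenary is even about its minimum: a = 0 and y(x) = C cosh(x/C). The lowest point is y(0) = C cosh(0) = C, and we are told y(0) = 11, so C = 11. Therefore
    y(x) = 11 cosh(x/11),
and at the endpoints
    y(±9) = 11 cosh(9/11).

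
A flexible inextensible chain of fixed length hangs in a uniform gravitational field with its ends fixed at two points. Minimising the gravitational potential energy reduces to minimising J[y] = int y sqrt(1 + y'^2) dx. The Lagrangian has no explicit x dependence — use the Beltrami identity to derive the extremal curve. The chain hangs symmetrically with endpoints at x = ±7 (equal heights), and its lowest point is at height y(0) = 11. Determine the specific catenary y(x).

The Lagrangian L(y, y') = y sqrt(1 + y'^2) has no explicit x dependence, so the Beltrami identity applies:
    L − y' ∂L/∂y' = C.
Compute ∂L/∂y' = y · y' / sqrt(1 + y'^2). Then
    L − y' ∂L/∂y'
    = y sqrt(1 + y'^2) − y · y'^2 / sqrt(1 + y'^2)
    = y (1 + y'^2 − y'^2) / sqrt(1 + y'^2)
    = y / sqrt(1 + y'^2) = C.
Squaring gives y^2 = C^2 (1 + y'^2), i.e.
    y'^2 = y^2 / C^2 − 1.
Separating variables,
    dy / sqrt(y^2 − C^2) = dx / C,
and integrating gives arccosh(y / C) = (x − a)/C, so
    y(x) = C cosh((x − a)/C),
the catenary. The constants C and a are fixed by the two endpoint conditions (and, for the hanging-chain problem, the length constraint selects C).
Now fit the given data. The endpoints x = ±7 are symmetric at equal height, so the catenary is even about its minimum: a = 0 and y(x) = C cosh(x/C). The lowest point is y(0) = C cosh(0) = C, and we are told y(0) = 11, so C = 11. Therefore
    y(x) = 11 cosh(x/11),
and at the endpoints
    y(±7) = 11 cosh(7/11).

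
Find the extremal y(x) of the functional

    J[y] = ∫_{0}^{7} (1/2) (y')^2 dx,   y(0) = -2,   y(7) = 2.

The Lagrangian is L = (1/2) (y')^2.
Compute ∂L/∂y = 0, ∂L/∂y' = y'.
The Euler-Lagrange equation d/dx(∂L/∂y') − ∂L/∂y = 0 reduces to
    y'' = 0.
Its general solution is
    y(x) = A x + B,
with A, B fixed by the endpoint conditions.
Applying the endpoint conditions y(0) = -2 and y(7) = 2: solve A·0 + B = -2 and A·7 + B = 2. Subtracting gives A(7 − 0) = 2 − -2, so A = 4/7, and B = -2 − A·0 = -2. Therefore
    y(x) = (4/7) x - 2.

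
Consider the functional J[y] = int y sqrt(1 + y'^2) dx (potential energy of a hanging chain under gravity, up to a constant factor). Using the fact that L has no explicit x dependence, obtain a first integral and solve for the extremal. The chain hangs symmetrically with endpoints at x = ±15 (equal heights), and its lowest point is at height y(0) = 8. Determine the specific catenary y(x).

The Lagrangian L(y, y') = y sqrt(1 + y'^2) has no explicit x dependence, so the Beltrami identity applies:
    L − y' ∂L/∂y' = C.
Compute ∂L/∂y' = y · y' / sqrt(1 + y'^2). Then
    L − y' ∂L/∂y'
    = y sqrt(1 + y'^2) − y · y'^2 / sqrt(1 + y'^2)
    = y (1 + y'^2 − y'^2) / sqrt(1 + y'^2)
    = y / sqrt(1 + y'^2) = C.
Squaring gives y^2 = C^2 (1 + y'^2), i.e.
    y'^2 = y^2 / C^2 − 1.
Separating variables,
    dy / sqrt(y^2 − C^2) = dx / C,
and integrating gives arccosh(y / C) = (x − a)/C, so
    y(x) = C cosh((x − a)/C),
the catenary. The constants C and a are fixed by the two endpoint conditions (and, for the hanging-chain problem, the length constraint selects C).
Now fit the given data. The endpoints x = ±15 are symmetric at equal height, so the catenary is even about its minimum: a = 0 and y(x) = C cosh(x/C). The lowest point is y(0) = C cosh(0) = C, and we are told y(0) = 8, so C = 8. Therefore
    y(x) = 8 cosh(x/8),
and at the endpoints
    y(±15) = 8 cosh(15/8).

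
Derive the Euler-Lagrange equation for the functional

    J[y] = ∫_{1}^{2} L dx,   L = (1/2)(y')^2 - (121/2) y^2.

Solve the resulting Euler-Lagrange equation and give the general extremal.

The Lagrangian is L = (1/2)(y')^2 - (121/2) y^2.
∂L/∂y = -121y.
∂L/∂y' = y'.
The Euler-Lagrange equation d/dx(∂L/∂y') − ∂L/∂y = 0 becomes:
    y'' + 121 y = 0
General solution: y(x) = A sin(11x) + B cos(11x), where A and B are arbitrary constants fixed by the endpoint conditions.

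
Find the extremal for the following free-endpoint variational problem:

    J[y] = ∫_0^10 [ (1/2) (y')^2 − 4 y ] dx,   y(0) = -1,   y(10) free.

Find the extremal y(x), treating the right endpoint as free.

The Lagrangian L = (1/2) (y')^2 − 4 y gives
    ∂L/∂y = −4,   ∂L/∂y' = y'.
Euler-Lagrange: d/dx(y') − (−4) = 0, i.e. y'' + 4 = 0, so
    y(x) = −(4/2) x^2 + C1 x + C2.
Fixed left endpoint y(0) = -1 ⇒ C2 = -1.
The right endpoint x = 10 is free, so the natural (transversality) condition is ∂L/∂y' |_{x=10} = 0, i.e. y'(10) = 0.
Compute y'(x) = −4 x + C1, so y'(10) = −40 + C1 = 0 ⇒ C1 = 40.
Therefore the extremal is
    y(x) = −2 x^2 + 40 x − 1.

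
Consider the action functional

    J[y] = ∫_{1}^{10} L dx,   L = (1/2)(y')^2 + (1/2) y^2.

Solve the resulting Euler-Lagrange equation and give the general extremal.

The Lagrangian is L = (1/2)(y')^2 + (1/2) y^2.
∂L/∂y = y.
∂L/∂y' = y'.
The Euler-Lagrange equation d/dx(∂L/∂y') − ∂L/∂y = 0 becomes:
    y'' - y = 0
General solution: y(x) = A e^x + B e^(-x), where A and B are arbitrary constants fixed by the endpoint conditions.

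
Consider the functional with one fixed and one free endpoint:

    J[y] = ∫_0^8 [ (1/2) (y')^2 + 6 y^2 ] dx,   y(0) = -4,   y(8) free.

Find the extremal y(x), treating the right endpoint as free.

The Lagrangian L = (1/2) (y')^2 + 6 y^2 gives
    ∂L/∂y = 12 y,   ∂L/∂y' = y'.
Euler-Lagrange: y'' − 12 y = 0.
With k = sqrt(12), the general solution is
    y(x) = A cosh(sqrt(12) x) + B sinh(sqrt(12) x).
Fixed left endpoint y(0) = -4 ⇒ A = -4.
The right endpoint x = 8 is free, so the natural (transversality) condition is ∂L/∂y' |_{x=8} = 0, i.e. y'(8) = 0.
Compute y'(x) = A k sinh(k x) + B k cosh(k x), so
    y'(8) = A k sinh(k·8) + B k cosh(k·8) = 0
    ⇒ B = −A tanh(k·8) = 4 tanh(sqrt(12)·8).
Therefore the extremal is
    y(x) = −4 cosh(sqrt(12) x) + 4 tanh(sqrt(12)·8) sinh(sqrt(12) x).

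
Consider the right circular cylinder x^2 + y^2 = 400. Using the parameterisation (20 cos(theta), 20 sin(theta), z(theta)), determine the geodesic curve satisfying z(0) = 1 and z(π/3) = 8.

Parameterise the cylinder of radius R = 20 as
    r(θ) = (20 cos θ, 20 sin θ, z(θ)).
The arc-length element is
    ds = sqrt(400 + (dz/dθ)^2) dθ,
so the Lagrangian is L = sqrt(400 + z'^2).
L depends on z' only, not on z or θ, so ∂L/∂z = 0 and
    ∂L/∂z' = z' / sqrt(400 + z'^2).
The Euler-Lagrange equation gives
    d/dθ( z' / sqrt(400 + z'^2) ) = 0,
so z' is constant. Integrating once:
    z(θ) = a θ + b,
a helix on the cylinder (a straight line when the cylinder is unrolled). The constants a, b are determined by the endpoint conditions.
With endpoint conditions z(0) = 1 and z(π/3) = 8: from z(0) = b we get b = 1, and a·π/3 + 1 = 8 gives a = 21/π, so
    z(θ) = (21/π) θ + 1.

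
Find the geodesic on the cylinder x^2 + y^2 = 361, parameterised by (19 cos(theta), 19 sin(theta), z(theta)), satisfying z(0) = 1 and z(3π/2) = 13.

Parameterise the cylinder of radius R = 19 as
    r(θ) = (19 cos θ, 19 sin θ, z(θ)).
The arc-length element is
    ds = sqrt(361 + (dz/dθ)^2) dθ,
so the Lagrangian is L = sqrt(361 + z'^2).
L depends on z' only, not on z or θ, so ∂L/∂z = 0 and
    ∂L/∂z' = z' / sqrt(361 + z'^2).
The Euler-Lagrange equation gives
    d/dθ( z' / sqrt(361 + z'^2) ) = 0,
so z' is constant. Integrating once:
    z(θ) = a θ + b,
a helix on the cylinder (a straight line when the cylinder is unrolled). The constants a, b are determined by the endpoint conditions.
With endpoint conditions z(0) = 1 and z(3π/2) = 13: from z(0) = b we get b = 1, and a·3π/2 + 1 = 13 gives a = 8/π, so
    z(θ) = (8/π) θ + 1.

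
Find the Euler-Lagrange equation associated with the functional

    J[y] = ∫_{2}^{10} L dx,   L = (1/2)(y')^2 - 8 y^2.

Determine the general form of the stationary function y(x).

The Lagrangian is L = (1/2)(y')^2 - 8 y^2.
∂L/∂y = -16y.
∂L/∂y' = y'.
The Euler-Lagrange equation d/dx(∂L/∂y') − ∂L/∂y = 0 becomes:
    y'' + 16 y = 0
General solution: y(x) = A sin(4x) + B cos(4x), where A and B are arbitrary constants fixed by the endpoint conditions.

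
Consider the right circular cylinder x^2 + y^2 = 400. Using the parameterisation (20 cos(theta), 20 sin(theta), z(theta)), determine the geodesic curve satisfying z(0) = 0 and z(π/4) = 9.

Parameterise the cylinder of radius R = 20 as
    r(θ) = (20 cos θ, 20 sin θ, z(θ)).
The arc-length element is
    ds = sqrt(400 + (dz/dθ)^2) dθ,
so the Lagrangian is L = sqrt(400 + z'^2).
L depends on z' only, not on z or θ, so ∂L/∂z = 0 and
    ∂L/∂z' = z' / sqrt(400 + z'^2).
The Euler-Lagrange equation gives
    d/dθ( z' / sqrt(400 + z'^2) ) = 0,
so z' is constant. Integrating once:
    z(θ) = a θ + b,
a helix on the cylinder (a straight line when the cylinder is unrolled). The constants a, b are determined by the endpoint conditions.
With endpoint conditions z(0) = 0 and z(π/4) = 9: from z(0) = b we get b = 0, and a·π/4 + 0 = 9 gives a = 36/π, so
    z(θ) = (36/π) θ.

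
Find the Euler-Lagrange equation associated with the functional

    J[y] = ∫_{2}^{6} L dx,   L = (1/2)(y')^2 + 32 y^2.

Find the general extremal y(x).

The Lagrangian is L = (1/2)(y')^2 + 32 y^2.
∂L/∂y = 64y.
∂L/∂y' = y'.
The Euler-Lagrange equation d/dx(∂L/∂y') − ∂L/∂y = 0 becomes:
    y'' - 64 y = 0
General solution: y(x) = A e^(8x) + B e^(-8x), where A and B are arbitrary constants fixed by the endpoint conditions.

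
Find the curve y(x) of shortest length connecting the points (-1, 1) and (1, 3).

Arc-length functional: J[y] = ∫ sqrt(1 + (y')^2) dx.
Lagrangian L = sqrt(1 + (y')^2) has no explicit y dependence, so ∂L/∂y = 0 and the Euler-Lagrange equation gives
    d/dx( y' / sqrt(1 + (y')^2) ) = 0  ⇒  y' / sqrt(1 + (y')^2) = const.
Hence y' is constant, so y(x) is affine.
Fitting the endpoints (-1, 1) and (1, 3):
    slope m = (3 − 1) / (1 − (-1)) = 1,
    intercept c = 1 − m·(-1) = 2.
Extremal: y(x) = x + 2.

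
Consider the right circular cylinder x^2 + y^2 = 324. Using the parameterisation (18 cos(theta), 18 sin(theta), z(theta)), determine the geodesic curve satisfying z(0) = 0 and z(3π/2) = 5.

Parameterise the cylinder of radius R = 18 as
    r(θ) = (18 cos θ, 18 sin θ, z(θ)).
The arc-length element is
    ds = sqrt(324 + (dz/dθ)^2) dθ,
so the Lagrangian is L = sqrt(324 + z'^2).
L depends on z' only, not on z or θ, so ∂L/∂z = 0 and
    ∂L/∂z' = z' / sqrt(324 + z'^2).
The Euler-Lagrange equation gives
    d/dθ( z' / sqrt(324 + z'^2) ) = 0,
so z' is constant. Integrating once:
    z(θ) = a θ + b,
a helix on the cylinder (a straight line when the cylinder is unrolled). The constants a, b are determined by the endpoint conditions.
With endpoint conditions z(0) = 0 and z(3π/2) = 5: from z(0) = b we get b = 0, and a·3π/2 + 0 = 5 gives a = 10/(3π), so
    z(θ) = (10/(3π)) θ.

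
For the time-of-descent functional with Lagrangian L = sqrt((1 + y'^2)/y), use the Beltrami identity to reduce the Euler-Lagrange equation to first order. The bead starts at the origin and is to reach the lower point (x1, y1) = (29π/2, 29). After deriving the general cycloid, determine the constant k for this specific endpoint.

The Lagrangian L = sqrt((1 + y'^2) / y) has no explicit x dependence, so the Beltrami identity applies:
    L − y' ∂L/∂y' = C.
Compute ∂L/∂y' = y' / sqrt(y (1 + y'^2)).
Substitute:
    sqrt((1 + y'^2)/y) − y'·y' / sqrt(y (1 + y'^2))
    = (1 + y'^2) / sqrt(y (1 + y'^2)) − y'^2 / sqrt(y (1 + y'^2))
    = 1 / sqrt(y (1 + y'^2)) = C.
Squaring and rearranging gives the first integral
    y (1 + y'^2) = 1/C^2 =: k   (constant).
Solving this first-order ODE by the substitution
    y = (k/2)(1 − cos θ)
yields the cycloid parameterisation
    x(θ) = (k/2)(θ − sin θ),   y(θ) = (k/2)(1 − cos θ).
The constant k is fixed by the endpoint condition.
Now fit the given lower endpoint (x1, y1) = (29π/2, 29). At the bottom of the first arch (θ = π), the parametric equations give
    y(π) = (k/2)(1 − cos π) = k,
    x(π) = (k/2)(π − sin π) = kπ/2.
Matching y(π) = 29 gives k = 29, consistent with x(π) = 29π/2. Therefore the specific cycloid is
    x(θ) = (29/2)(θ − sin θ),   y(θ) = (29/2)(1 − cos θ).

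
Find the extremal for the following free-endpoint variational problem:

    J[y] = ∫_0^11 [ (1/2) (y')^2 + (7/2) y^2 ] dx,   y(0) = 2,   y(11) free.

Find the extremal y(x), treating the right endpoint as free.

The Lagrangian L = (1/2) (y')^2 + (7/2) y^2 gives
    ∂L/∂y = 7 y,   ∂L/∂y' = y'.
Euler-Lagrange: y'' − 7 y = 0.
With k = sqrt(7), the general solution is
    y(x) = A cosh(sqrt(7) x) + B sinh(sqrt(7) x).
Fixed left endpoint y(0) = 2 ⇒ A = 2.
The right endpoint x = 11 is free, so the natural (transversality) condition is ∂L/∂y' |_{x=11} = 0, i.e. y'(11) = 0.
Compute y'(x) = A k sinh(k x) + B k cosh(k x), so
    y'(11) = A k sinh(k·11) + B k cosh(k·11) = 0
    ⇒ B = −A tanh(k·11) = − 2 tanh(sqrt(7)·11).
Therefore the extremal is
    y(x) = 2 cosh(sqrt(7) x) − 2 tanh(sqrt(7)·11) sinh(sqrt(7) x).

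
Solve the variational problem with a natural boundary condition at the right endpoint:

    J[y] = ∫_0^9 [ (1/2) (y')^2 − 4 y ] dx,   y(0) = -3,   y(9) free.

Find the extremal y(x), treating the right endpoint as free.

The Lagrangian L = (1/2) (y')^2 − 4 y gives
    ∂L/∂y = −4,   ∂L/∂y' = y'.
Euler-Lagrange: d/dx(y') − (−4) = 0, i.e. y'' + 4 = 0, so
    y(x) = −(4/2) x^2 + C1 x + C2.
Fixed left endpoint y(0) = -3 ⇒ C2 = -3.
The right endpoint x = 9 is free, so the natural (transversality) condition is ∂L/∂y' |_{x=9} = 0, i.e. y'(9) = 0.
Compute y'(x) = −4 x + C1, so y'(9) = −36 + C1 = 0 ⇒ C1 = 36.
Therefore the extremal is
    y(x) = −2 x^2 + 36 x − 3.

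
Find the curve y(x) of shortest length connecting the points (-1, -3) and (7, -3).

Arc-length functional: J[y] = ∫ sqrt(1 + (y')^2) dx.
Lagrangian L = sqrt(1 + (y')^2) has no explicit y dependence, so ∂L/∂y = 0 and the Euler-Lagrange equation gives
    d/dx( y' / sqrt(1 + (y')^2) ) = 0  ⇒  y' / sqrt(1 + (y')^2) = const.
Hence y' is constant, so y(x) is affine.
Fitting the endpoints (-1, -3) and (7, -3):
    slope m = ((-3) − (-3)) / (7 − (-1)) = 0,
    intercept c = (-3) − m·(-1) = -3.
Extremal: y(x) = -3.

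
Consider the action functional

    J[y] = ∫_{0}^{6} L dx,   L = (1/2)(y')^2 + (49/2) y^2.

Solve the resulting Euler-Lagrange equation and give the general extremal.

The Lagrangian is L = (1/2)(y')^2 + (49/2) y^2.
∂L/∂y = 49y.
∂L/∂y' = y'.
The Euler-Lagrange equation d/dx(∂L/∂y') − ∂L/∂y = 0 becomes:
    y'' - 49 y = 0
General solution: y(x) = A e^(7x) + B e^(-7x), where A and B are arbitrary constants fixed by the endpoint conditions.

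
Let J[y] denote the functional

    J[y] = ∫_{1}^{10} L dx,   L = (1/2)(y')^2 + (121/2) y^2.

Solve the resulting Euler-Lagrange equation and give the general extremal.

The Lagrangian is L = (1/2)(y')^2 + (121/2) y^2.
∂L/∂y = 121y.
∂L/∂y' = y'.
The Euler-Lagrange equation d/dx(∂L/∂y') − ∂L/∂y = 0 becomes:
    y'' - 121 y = 0
General solution: y(x) = A e^(11x) + B e^(-11x), where A and B are arbitrary constants fixed by the endpoint conditions.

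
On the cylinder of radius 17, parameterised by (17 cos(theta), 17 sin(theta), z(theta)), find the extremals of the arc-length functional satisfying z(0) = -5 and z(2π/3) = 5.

Parameterise the cylinder of radius R = 17 as
    r(θ) = (17 cos θ, 17 sin θ, z(θ)).
The arc-length element is
    ds = sqrt(289 + (dz/dθ)^2) dθ,
so the Lagrangian is L = sqrt(289 + z'^2).
L depends on z' only, not on z or θ, so ∂L/∂z = 0 and
    ∂L/∂z' = z' / sqrt(289 + z'^2).
The Euler-Lagrange equation gives
    d/dθ( z' / sqrt(289 + z'^2) ) = 0,
so z' is constant. Integrating once:
    z(θ) = a θ + b,
a helix on the cylinder (a straight line when the cylinder is unrolled). The constants a, b are determined by the endpoint conditions.
With endpoint conditions z(0) = -5 and z(2π/3) = 5: from z(0) = b we get b = -5, and a·2π/3 + -5 = 5 gives a = 15/π, so
    z(θ) = (15/π) θ − 5.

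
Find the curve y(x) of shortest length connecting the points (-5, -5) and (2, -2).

Arc-length functional: J[y] = ∫ sqrt(1 + (y')^2) dx.
Lagrangian L = sqrt(1 + (y')^2) has no explicit y dependence, so ∂L/∂y = 0 and the Euler-Lagrange equation gives
    d/dx( y' / sqrt(1 + (y')^2) ) = 0  ⇒  y' / sqrt(1 + (y')^2) = const.
Hence y' is constant, so y(x) is affine.
Fitting the endpoints (-5, -5) and (2, -2):
    slope m = ((-2) − (-5)) / (2 − (-5)) = 3/7,
    intercept c = (-5) − m·(-5) = -20/7.
Extremal: y(x) = (3/7) x - 20/7.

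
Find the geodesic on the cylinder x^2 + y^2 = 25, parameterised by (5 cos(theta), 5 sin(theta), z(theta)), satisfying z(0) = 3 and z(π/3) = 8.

Parameterise the cylinder of radius R = 5 as
    r(θ) = (5 cos θ, 5 sin θ, z(θ)).
The arc-length element is
    ds = sqrt(25 + (dz/dθ)^2) dθ,
so the Lagrangian is L = sqrt(25 + z'^2).
L depends on z' only, not on z or θ, so ∂L/∂z = 0 and
    ∂L/∂z' = z' / sqrt(25 + z'^2).
The Euler-Lagrange equation gives
    d/dθ( z' / sqrt(25 + z'^2) ) = 0,
so z' is constant. Integrating once:
    z(θ) = a θ + b,
a helix on the cylinder (a straight line when the cylinder is unrolled). The constants a, b are determined by the endpoint conditions.
With endpoint conditions z(0) = 3 and z(π/3) = 8: from z(0) = b we get b = 3, and a·π/3 + 3 = 8 gives a = 15/π, so
    z(θ) = (15/π) θ + 3.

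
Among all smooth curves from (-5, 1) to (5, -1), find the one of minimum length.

Arc-length functional: J[y] = ∫ sqrt(1 + (y')^2) dx.
Lagrangian L = sqrt(1 + (y')^2) has no explicit y dependence, so ∂L/∂y = 0 and the Euler-Lagrange equation gives
    d/dx( y' / sqrt(1 + (y')^2) ) = 0  ⇒  y' / sqrt(1 + (y')^2) = const.
Hence y' is constant, so y(x) is affine.
Fitting the endpoints (-5, 1) and (5, -1):
    slope m = ((-1) − 1) / (5 − (-5)) = -1/5,
    intercept c = 1 − m·(-5) = 0.
Extremal: y(x) = (-1/5) x.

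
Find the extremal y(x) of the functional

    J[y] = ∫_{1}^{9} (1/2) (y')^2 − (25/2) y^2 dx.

The Lagrangian is L = (1/2) (y')^2 − (25/2) y^2.
Compute ∂L/∂y = -25y, ∂L/∂y' = y'.
The Euler-Lagrange equation d/dx(∂L/∂y') − ∂L/∂y = 0 reduces to
    y'' + 25 y = 0.
Its general solution is
    y(x) = A sin(5x) + B cos(5x),
with A, B fixed by the endpoint conditions.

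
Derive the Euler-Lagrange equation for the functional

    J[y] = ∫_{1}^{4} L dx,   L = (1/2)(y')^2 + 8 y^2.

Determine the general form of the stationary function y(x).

The Lagrangian is L = (1/2)(y')^2 + 8 y^2.
∂L/∂y = 16y.
∂L/∂y' = y'.
The Euler-Lagrange equation d/dx(∂L/∂y') − ∂L/∂y = 0 becomes:
    y'' - 16 y = 0
General solution: y(x) = A e^(4x) + B e^(-4x), where A and B are arbitrary constants fixed by the endpoint conditions.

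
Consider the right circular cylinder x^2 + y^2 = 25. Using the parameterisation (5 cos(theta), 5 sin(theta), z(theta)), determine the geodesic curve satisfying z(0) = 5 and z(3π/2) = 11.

Parameterise the cylinder of radius R = 5 as
    r(θ) = (5 cos θ, 5 sin θ, z(θ)).
The arc-length element is
    ds = sqrt(25 + (dz/dθ)^2) dθ,
so the Lagrangian is L = sqrt(25 + z'^2).
L depends on z' only, not on z or θ, so ∂L/∂z = 0 and
    ∂L/∂z' = z' / sqrt(25 + z'^2).
The Euler-Lagrange equation gives
    d/dθ( z' / sqrt(25 + z'^2) ) = 0,
so z' is constant. Integrating once:
    z(θ) = a θ + b,
a helix on the cylinder (a straight line when the cylinder is unrolled). The constants a, b are determined by the endpoint conditions.
With endpoint conditions z(0) = 5 and z(3π/2) = 11: from z(0) = b we get b = 5, and a·3π/2 + 5 = 11 gives a = 4/π, so
    z(θ) = (4/π) θ + 5.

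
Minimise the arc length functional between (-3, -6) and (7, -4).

Arc-length functional: J[y] = ∫ sqrt(1 + (y')^2) dx.
Lagrangian L = sqrt(1 + (y')^2) has no explicit y dependence, so ∂L/∂y = 0 and the Euler-Lagrange equation gives
    d/dx( y' / sqrt(1 + (y')^2) ) = 0  ⇒  y' / sqrt(1 + (y')^2) = const.
Hence y' is constant, so y(x) is affine.
Fitting the endpoints (-3, -6) and (7, -4):
    slope m = ((-4) − (-6)) / (7 − (-3)) = 1/5,
    intercept c = (-6) − m·(-3) = -27/5.
Extremal: y(x) = (1/5) x - 27/5.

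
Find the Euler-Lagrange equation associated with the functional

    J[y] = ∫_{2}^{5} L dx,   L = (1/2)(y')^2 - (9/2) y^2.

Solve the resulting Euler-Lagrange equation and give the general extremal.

The Lagrangian is L = (1/2)(y')^2 - (9/2) y^2.
∂L/∂y = -9y.
∂L/∂y' = y'.
The Euler-Lagrange equation d/dx(∂L/∂y') − ∂L/∂y = 0 becomes:
    y'' + 9 y = 0
General solution: y(x) = A sin(3x) + B cos(3x), where A and B are arbitrary constants fixed by the endpoint conditions.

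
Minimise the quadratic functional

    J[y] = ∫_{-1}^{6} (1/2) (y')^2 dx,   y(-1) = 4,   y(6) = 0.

The Lagrangian is L = (1/2) (y')^2.
Compute ∂L/∂y = 0, ∂L/∂y' = y'.
The Euler-Lagrange equation d/dx(∂L/∂y') − ∂L/∂y = 0 reduces to
    y'' = 0.
Its general solution is
    y(x) = A x + B,
with A, B fixed by the endpoint conditions.
Applying the endpoint conditions y(-1) = 4 and y(6) = 0: solve A·-1 + B = 4 and A·6 + B = 0. Subtracting gives A(6 − -1) = 0 − 4, so A = -4/7, and B = 4 − A·-1 = 24/7. Therefore
    y(x) = (-4/7) x + 24/7.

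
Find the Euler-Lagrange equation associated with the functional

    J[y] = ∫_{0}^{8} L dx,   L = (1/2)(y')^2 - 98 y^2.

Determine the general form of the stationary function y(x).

The Lagrangian is L = (1/2)(y')^2 - 98 y^2.
∂L/∂y = -196y.
∂L/∂y' = y'.
The Euler-Lagrange equation d/dx(∂L/∂y') − ∂L/∂y = 0 becomes:
    y'' + 196 y = 0
General solution: y(x) = A sin(14x) + B cos(14x), where A and B are arbitrary constants fixed by the endpoint conditions.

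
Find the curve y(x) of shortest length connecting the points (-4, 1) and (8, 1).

Arc-length functional: J[y] = ∫ sqrt(1 + (y')^2) dx.
Lagrangian L = sqrt(1 + (y')^2) has no explicit y dependence, so ∂L/∂y = 0 and the Euler-Lagrange equation gives
    d/dx( y' / sqrt(1 + (y')^2) ) = 0  ⇒  y' / sqrt(1 + (y')^2) = const.
Hence y' is constant, so y(x) is affine.
Fitting the endpoints (-4, 1) and (8, 1):
    slope m = (1 − 1) / (8 − (-4)) = 0,
    intercept c = 1 − m·(-4) = 1.
Extremal: y(x) = 1.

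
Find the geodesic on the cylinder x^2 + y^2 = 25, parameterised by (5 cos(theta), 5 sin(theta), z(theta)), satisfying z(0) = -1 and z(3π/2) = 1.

Parameterise the cylinder of radius R = 5 as
    r(θ) = (5 cos θ, 5 sin θ, z(θ)).
The arc-length element is
    ds = sqrt(25 + (dz/dθ)^2) dθ,
so the Lagrangian is L = sqrt(25 + z'^2).
L depends on z' only, not on z or θ, so ∂L/∂z = 0 and
    ∂L/∂z' = z' / sqrt(25 + z'^2).
The Euler-Lagrange equation gives
    d/dθ( z' / sqrt(25 + z'^2) ) = 0,
so z' is constant. Integrating once:
    z(θ) = a θ + b,
a helix on the cylinder (a straight line when the cylinder is unrolled). The constants a, b are determined by the endpoint conditions.
With endpoint conditions z(0) = -1 and z(3π/2) = 1: from z(0) = b we get b = -1, and a·3π/2 + -1 = 1 gives a = 4/(3π), so
    z(θ) = (4/(3π)) θ − 1.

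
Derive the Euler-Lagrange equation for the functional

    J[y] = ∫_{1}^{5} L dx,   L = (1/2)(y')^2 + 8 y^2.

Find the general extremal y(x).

The Lagrangian is L = (1/2)(y')^2 + 8 y^2.
∂L/∂y = 16y.
∂L/∂y' = y'.
The Euler-Lagrange equation d/dx(∂L/∂y') − ∂L/∂y = 0 becomes:
    y'' - 16 y = 0
General solution: y(x) = A e^(4x) + B e^(-4x), where A and B are arbitrary constants fixed by the endpoint conditions.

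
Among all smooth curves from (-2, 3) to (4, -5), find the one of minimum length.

Arc-length functional: J[y] = ∫ sqrt(1 + (y')^2) dx.
Lagrangian L = sqrt(1 + (y')^2) has no explicit y dependence, so ∂L/∂y = 0 and the Euler-Lagrange equation gives
    d/dx( y' / sqrt(1 + (y')^2) ) = 0  ⇒  y' / sqrt(1 + (y')^2) = const.
Hence y' is constant, so y(x) is affine.
Fitting the endpoints (-2, 3) and (4, -5):
    slope m = ((-5) − 3) / (4 − (-2)) = -4/3,
    intercept c = 3 − m·(-2) = 1/3.
Extremal: y(x) = (-4/3) x + 1/3.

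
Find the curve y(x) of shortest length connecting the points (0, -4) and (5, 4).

Arc-length functional: J[y] = ∫ sqrt(1 + (y')^2) dx.
Lagrangian L = sqrt(1 + (y')^2) has no explicit y dependence, so ∂L/∂y = 0 and the Euler-Lagrange equation gives
    d/dx( y' / sqrt(1 + (y')^2) ) = 0  ⇒  y' / sqrt(1 + (y')^2) = const.
Hence y' is constant, so y(x) is affine.
Fitting the endpoints (0, -4) and (5, 4):
    slope m = (4 − (-4)) / (5 − 0) = 8/5,
    intercept c = (-4) − m·0 = -4.
Extremal: y(x) = (8/5) x - 4.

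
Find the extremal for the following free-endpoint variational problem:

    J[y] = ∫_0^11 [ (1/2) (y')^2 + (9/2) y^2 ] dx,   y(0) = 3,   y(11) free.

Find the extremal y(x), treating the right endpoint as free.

The Lagrangian L = (1/2) (y')^2 + (9/2) y^2 gives
    ∂L/∂y = 9 y,   ∂L/∂y' = y'.
Euler-Lagrange: y'' − 9 y = 0.
With k = 3, the general solution is
    y(x) = A cosh(3 x) + B sinh(3 x).
Fixed left endpoint y(0) = 3 ⇒ A = 3.
The right endpoint x = 11 is free, so the natural (transversality) condition is ∂L/∂y' |_{x=11} = 0, i.e. y'(11) = 0.
Compute y'(x) = A k sinh(k x) + B k cosh(k x), so
    y'(11) = A k sinh(k·11) + B k cosh(k·11) = 0
    ⇒ B = −A tanh(k·11) = − 3 tanh(3·11).
Therefore the extremal is
    y(x) = 3 cosh(3 x) − 3 tanh(3·11) sinh(3 x).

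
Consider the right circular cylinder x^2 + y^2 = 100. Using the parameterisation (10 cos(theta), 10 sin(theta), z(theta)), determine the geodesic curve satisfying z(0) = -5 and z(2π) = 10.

Parameterise the cylinder of radius R = 10 as
    r(θ) = (10 cos θ, 10 sin θ, z(θ)).
The arc-length element is
    ds = sqrt(100 + (dz/dθ)^2) dθ,
so the Lagrangian is L = sqrt(100 + z'^2).
L depends on z' only, not on z or θ, so ∂L/∂z = 0 and
    ∂L/∂z' = z' / sqrt(100 + z'^2).
The Euler-Lagrange equation gives
    d/dθ( z' / sqrt(100 + z'^2) ) = 0,
so z' is constant. Integrating once:
    z(θ) = a θ + b,
a helix on the cylinder (a straight line when the cylinder is unrolled). The constants a, b are determined by the endpoint conditions.
With endpoint conditions z(0) = -5 and z(2π) = 10: from z(0) = b we get b = -5, and a·2π + -5 = 10 gives a = 15/(2π), so
    z(θ) = (15/(2π)) θ − 5.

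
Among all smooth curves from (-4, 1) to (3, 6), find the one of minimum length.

Arc-length functional: J[y] = ∫ sqrt(1 + (y')^2) dx.
Lagrangian L = sqrt(1 + (y')^2) has no explicit y dependence, so ∂L/∂y = 0 and the Euler-Lagrange equation gives
    d/dx( y' / sqrt(1 + (y')^2) ) = 0  ⇒  y' / sqrt(1 + (y')^2) = const.
Hence y' is constant, so y(x) is affine.
Fitting the endpoints (-4, 1) and (3, 6):
    slope m = (6 − 1) / (3 − (-4)) = 5/7,
    intercept c = 1 − m·(-4) = 27/7.
Extremal: y(x) = (5/7) x + 27/7.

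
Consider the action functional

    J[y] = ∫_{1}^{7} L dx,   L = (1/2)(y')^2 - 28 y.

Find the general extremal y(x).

The Lagrangian is L = (1/2)(y')^2 - 28 y.
∂L/∂y = -28.
∂L/∂y' = y'.
The Euler-Lagrange equation d/dx(∂L/∂y') − ∂L/∂y = 0 becomes:
    y'' + 28 = 0
General solution: y(x) = -14 x^2 + A x + B, where A and B are arbitrary constants fixed by the endpoint conditions.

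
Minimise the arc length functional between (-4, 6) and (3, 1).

Arc-length functional: J[y] = ∫ sqrt(1 + (y')^2) dx.
Lagrangian L = sqrt(1 + (y')^2) has no explicit y dependence, so ∂L/∂y = 0 and the Euler-Lagrange equation gives
    d/dx( y' / sqrt(1 + (y')^2) ) = 0  ⇒  y' / sqrt(1 + (y')^2) = const.
Hence y' is constant, so y(x) is affine.
Fitting the endpoints (-4, 6) and (3, 1):
    slope m = (1 − 6) / (3 − (-4)) = -5/7,
    intercept c = 6 − m·(-4) = 22/7.
Extremal: y(x) = (-5/7) x + 22/7.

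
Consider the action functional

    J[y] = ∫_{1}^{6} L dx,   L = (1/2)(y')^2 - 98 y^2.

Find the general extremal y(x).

The Lagrangian is L = (1/2)(y')^2 - 98 y^2.
∂L/∂y = -196y.
∂L/∂y' = y'.
The Euler-Lagrange equation d/dx(∂L/∂y') − ∂L/∂y = 0 becomes:
    y'' + 196 y = 0
General solution: y(x) = A sin(14x) + B cos(14x), where A and B are arbitrary constants fixed by the endpoint conditions.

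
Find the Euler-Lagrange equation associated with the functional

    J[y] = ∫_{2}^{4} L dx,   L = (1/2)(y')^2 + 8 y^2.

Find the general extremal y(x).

The Lagrangian is L = (1/2)(y')^2 + 8 y^2.
∂L/∂y = 16y.
∂L/∂y' = y'.
The Euler-Lagrange equation d/dx(∂L/∂y') − ∂L/∂y = 0 becomes:
    y'' - 16 y = 0
General solution: y(x) = A e^(4x) + B e^(-4x), where A and B are arbitrary constants fixed by the endpoint conditions.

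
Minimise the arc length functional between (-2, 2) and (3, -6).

Arc-length functional: J[y] = ∫ sqrt(1 + (y')^2) dx.
Lagrangian L = sqrt(1 + (y')^2) has no explicit y dependence, so ∂L/∂y = 0 and the Euler-Lagrange equation gives
    d/dx( y' / sqrt(1 + (y')^2) ) = 0  ⇒  y' / sqrt(1 + (y')^2) = const.
Hence y' is constant, so y(x) is affine.
Fitting the endpoints (-2, 2) and (3, -6):
    slope m = ((-6) − 2) / (3 − (-2)) = -8/5,
    intercept c = 2 − m·(-2) = -6/5.
Extremal: y(x) = (-8/5) x - 6/5.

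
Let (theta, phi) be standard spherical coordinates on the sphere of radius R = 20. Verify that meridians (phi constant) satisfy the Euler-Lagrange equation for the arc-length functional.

On the sphere of radius R = 20 with spherical coordinates (θ, φ), the induced metric is
    ds^2 = 400(dθ^2 + sin^2(θ) dφ^2).
Using θ as the parameter, the arc-length functional becomes
    J[φ] = ∫ 20 sqrt(1 + sin^2(θ) (dφ/dθ)^2) dθ.
So L = 20 sqrt(1 + sin^2(θ) φ'^2). Compute
    ∂L/∂φ = 0  (L has no explicit φ dependence),
    ∂L/∂φ' = 20 sin^2(θ) φ' / sqrt(1 + sin^2(θ) φ'^2).
For the candidate φ(θ) = c (constant), φ' = 0, so ∂L/∂φ' evaluated along the candidate vanishes, and ∂L/∂φ is identically zero. Hence
    d/dθ(∂L/∂φ') − ∂L/∂φ = 0
is satisfied. Therefore meridians φ = const are extremals of arc length — they are geodesics on the sphere.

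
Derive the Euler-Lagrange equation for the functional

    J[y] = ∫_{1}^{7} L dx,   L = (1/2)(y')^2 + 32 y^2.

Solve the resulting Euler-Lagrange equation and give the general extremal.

The Lagrangian is L = (1/2)(y')^2 + 32 y^2.
∂L/∂y = 64y.
∂L/∂y' = y'.
The Euler-Lagrange equation d/dx(∂L/∂y') − ∂L/∂y = 0 becomes:
    y'' - 64 y = 0
General solution: y(x) = A e^(8x) + B e^(-8x), where A and B are arbitrary constants fixed by the endpoint conditions.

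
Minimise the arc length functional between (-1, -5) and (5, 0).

Arc-length functional: J[y] = ∫ sqrt(1 + (y')^2) dx.
Lagrangian L = sqrt(1 + (y')^2) has no explicit y dependence, so ∂L/∂y = 0 and the Euler-Lagrange equation gives
    d/dx( y' / sqrt(1 + (y')^2) ) = 0  ⇒  y' / sqrt(1 + (y')^2) = const.
Hence y' is constant, so y(x) is affine.
Fitting the endpoints (-1, -5) and (5, 0):
    slope m = (0 − (-5)) / (5 − (-1)) = 5/6,
    intercept c = (-5) − m·(-1) = -25/6.
Extremal: y(x) = (5/6) x - 25/6.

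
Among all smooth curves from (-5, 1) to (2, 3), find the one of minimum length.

Arc-length functional: J[y] = ∫ sqrt(1 + (y')^2) dx.
Lagrangian L = sqrt(1 + (y')^2) has no explicit y dependence, so ∂L/∂y = 0 and the Euler-Lagrange equation gives
    d/dx( y' / sqrt(1 + (y')^2) ) = 0  ⇒  y' / sqrt(1 + (y')^2) = const.
Hence y' is constant, so y(x) is affine.
Fitting the endpoints (-5, 1) and (2, 3):
    slope m = (3 − 1) / (2 − (-5)) = 2/7,
    intercept c = 1 − m·(-5) = 17/7.
Extremal: y(x) = (2/7) x + 17/7.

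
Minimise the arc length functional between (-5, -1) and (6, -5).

Arc-length functional: J[y] = ∫ sqrt(1 + (y')^2) dx.
Lagrangian L = sqrt(1 + (y')^2) has no explicit y dependence, so ∂L/∂y = 0 and the Euler-Lagrange equation gives
    d/dx( y' / sqrt(1 + (y')^2) ) = 0  ⇒  y' / sqrt(1 + (y')^2) = const.
Hence y' is constant, so y(x) is affine.
Fitting the endpoints (-5, -1) and (6, -5):
    slope m = ((-5) − (-1)) / (6 − (-5)) = -4/11,
    intercept c = (-1) − m·(-5) = -31/11.
Extremal: y(x) = (-4/11) x - 31/11.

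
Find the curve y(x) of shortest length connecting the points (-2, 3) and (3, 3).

Arc-length functional: J[y] = ∫ sqrt(1 + (y')^2) dx.
Lagrangian L = sqrt(1 + (y')^2) has no explicit y dependence, so ∂L/∂y = 0 and the Euler-Lagrange equation gives
    d/dx( y' / sqrt(1 + (y')^2) ) = 0  ⇒  y' / sqrt(1 + (y')^2) = const.
Hence y' is constant, so y(x) is affine.
Fitting the endpoints (-2, 3) and (3, 3):
    slope m = (3 − 3) / (3 − (-2)) = 0,
    intercept c = 3 − m·(-2) = 3.
Extremal: y(x) = 3.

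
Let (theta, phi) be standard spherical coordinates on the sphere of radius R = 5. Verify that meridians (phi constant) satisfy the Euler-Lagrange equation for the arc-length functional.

On the sphere of radius R = 5 with spherical coordinates (θ, φ), the induced metric is
    ds^2 = 25(dθ^2 + sin^2(θ) dφ^2).
Using θ as the parameter, the arc-length functional becomes
    J[φ] = ∫ 5 sqrt(1 + sin^2(θ) (dφ/dθ)^2) dθ.
So L = 5 sqrt(1 + sin^2(θ) φ'^2). Compute
    ∂L/∂φ = 0  (L has no explicit φ dependence),
    ∂L/∂φ' = 5 sin^2(θ) φ' / sqrt(1 + sin^2(θ) φ'^2).
For the candidate φ(θ) = c (constant), φ' = 0, so ∂L/∂φ' evaluated along the candidate vanishes, and ∂L/∂φ is identically zero. Hence
    d/dθ(∂L/∂φ') − ∂L/∂φ = 0
is satisfied. Therefore meridians φ = const are extremals of arc length — they are geodesics on the sphere.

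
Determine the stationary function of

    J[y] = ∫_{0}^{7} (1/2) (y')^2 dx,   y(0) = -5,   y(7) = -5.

The Lagrangian is L = (1/2) (y')^2.
Compute ∂L/∂y = 0, ∂L/∂y' = y'.
The Euler-Lagrange equation d/dx(∂L/∂y') − ∂L/∂y = 0 reduces to
    y'' = 0.
Its general solution is
    y(x) = A x + B,
with A, B fixed by the endpoint conditions.
Applying the endpoint conditions y(0) = -5 and y(7) = -5: solve A·0 + B = -5 and A·7 + B = -5. Subtracting gives A(7 − 0) = -5 − -5, so A = 0, and B = -5 − A·0 = -5. Therefore
    y(x) = -5.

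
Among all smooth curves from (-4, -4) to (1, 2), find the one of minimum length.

Arc-length functional: J[y] = ∫ sqrt(1 + (y')^2) dx.
Lagrangian L = sqrt(1 + (y')^2) has no explicit y dependence, so ∂L/∂y = 0 and the Euler-Lagrange equation gives
    d/dx( y' / sqrt(1 + (y')^2) ) = 0  ⇒  y' / sqrt(1 + (y')^2) = const.
Hence y' is constant, so y(x) is affine.
Fitting the endpoints (-4, -4) and (1, 2):
    slope m = (2 − (-4)) / (1 − (-4)) = 6/5,
    intercept c = (-4) − m·(-4) = 4/5.
Extremal: y(x) = (6/5) x + 4/5.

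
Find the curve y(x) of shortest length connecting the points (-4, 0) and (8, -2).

Arc-length functional: J[y] = ∫ sqrt(1 + (y')^2) dx.
Lagrangian L = sqrt(1 + (y')^2) has no explicit y dependence, so ∂L/∂y = 0 and the Euler-Lagrange equation gives
    d/dx( y' / sqrt(1 + (y')^2) ) = 0  ⇒  y' / sqrt(1 + (y')^2) = const.
Hence y' is constant, so y(x) is affine.
Fitting the endpoints (-4, 0) and (8, -2):
    slope m = ((-2) − 0) / (8 − (-4)) = -1/6,
    intercept c = 0 − m·(-4) = -2/3.
Extremal: y(x) = (-1/6) x - 2/3.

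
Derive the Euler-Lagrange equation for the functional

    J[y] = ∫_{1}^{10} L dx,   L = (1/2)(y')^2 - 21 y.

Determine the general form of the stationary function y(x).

The Lagrangian is L = (1/2)(y')^2 - 21 y.
∂L/∂y = -21.
∂L/∂y' = y'.
The Euler-Lagrange equation d/dx(∂L/∂y') − ∂L/∂y = 0 becomes:
    y'' + 21 = 0
General solution: y(x) = -(21/2) x^2 + A x + B, where A and B are arbitrary constants fixed by the endpoint conditions.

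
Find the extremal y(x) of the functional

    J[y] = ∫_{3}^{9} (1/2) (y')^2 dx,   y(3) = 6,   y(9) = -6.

The Lagrangian is L = (1/2) (y')^2.
Compute ∂L/∂y = 0, ∂L/∂y' = y'.
The Euler-Lagrange equation d/dx(∂L/∂y') − ∂L/∂y = 0 reduces to
    y'' = 0.
Its general solution is
    y(x) = A x + B,
with A, B fixed by the endpoint conditions.
Applying the endpoint conditions y(3) = 6 and y(9) = -6: solve A·3 + B = 6 and A·9 + B = -6. Subtracting gives A(9 − 3) = -6 − 6, so A = -2, and B = 6 − A·3 = 12. Therefore
    y(x) = -2 x + 12.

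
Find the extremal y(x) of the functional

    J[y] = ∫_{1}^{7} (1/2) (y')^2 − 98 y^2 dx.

The Lagrangian is L = (1/2) (y')^2 − 98 y^2.
Compute ∂L/∂y = -196y, ∂L/∂y' = y'.
The Euler-Lagrange equation d/dx(∂L/∂y') − ∂L/∂y = 0 reduces to
    y'' + 196 y = 0.
Its general solution is
    y(x) = A sin(14x) + B cos(14x),
with A, B fixed by the endpoint conditions.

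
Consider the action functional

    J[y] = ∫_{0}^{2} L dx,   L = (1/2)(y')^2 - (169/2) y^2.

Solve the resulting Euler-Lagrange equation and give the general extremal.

The Lagrangian is L = (1/2)(y')^2 - (169/2) y^2.
∂L/∂y = -169y.
∂L/∂y' = y'.
The Euler-Lagrange equation d/dx(∂L/∂y') − ∂L/∂y = 0 becomes:
    y'' + 169 y = 0
General solution: y(x) = A sin(13x) + B cos(13x), where A and B are arbitrary constants fixed by the endpoint conditions.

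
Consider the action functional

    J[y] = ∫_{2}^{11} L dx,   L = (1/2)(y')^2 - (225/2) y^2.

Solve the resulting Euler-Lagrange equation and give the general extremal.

The Lagrangian is L = (1/2)(y')^2 - (225/2) y^2.
∂L/∂y = -225y.
∂L/∂y' = y'.
The Euler-Lagrange equation d/dx(∂L/∂y') − ∂L/∂y = 0 becomes:
    y'' + 225 y = 0
General solution: y(x) = A sin(15x) + B cos(15x), where A and B are arbitrary constants fixed by the endpoint conditions.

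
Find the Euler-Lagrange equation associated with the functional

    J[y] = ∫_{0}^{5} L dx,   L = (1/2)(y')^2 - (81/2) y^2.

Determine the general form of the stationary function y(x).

The Lagrangian is L = (1/2)(y')^2 - (81/2) y^2.
∂L/∂y = -81y.
∂L/∂y' = y'.
The Euler-Lagrange equation d/dx(∂L/∂y') − ∂L/∂y = 0 becomes:
    y'' + 81 y = 0
General solution: y(x) = A sin(9x) + B cos(9x), where A and B are arbitrary constants fixed by the endpoint conditions.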